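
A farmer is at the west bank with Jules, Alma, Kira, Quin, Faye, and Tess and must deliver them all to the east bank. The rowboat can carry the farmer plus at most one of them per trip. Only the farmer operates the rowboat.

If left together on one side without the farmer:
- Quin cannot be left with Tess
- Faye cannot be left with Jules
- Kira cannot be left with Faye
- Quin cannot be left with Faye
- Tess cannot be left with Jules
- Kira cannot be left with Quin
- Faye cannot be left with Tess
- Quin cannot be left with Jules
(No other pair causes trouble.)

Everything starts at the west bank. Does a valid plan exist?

No

Whatever the first load, the items left behind include a forbidden pair without the farmer. No opening move is safe, so no plan exists.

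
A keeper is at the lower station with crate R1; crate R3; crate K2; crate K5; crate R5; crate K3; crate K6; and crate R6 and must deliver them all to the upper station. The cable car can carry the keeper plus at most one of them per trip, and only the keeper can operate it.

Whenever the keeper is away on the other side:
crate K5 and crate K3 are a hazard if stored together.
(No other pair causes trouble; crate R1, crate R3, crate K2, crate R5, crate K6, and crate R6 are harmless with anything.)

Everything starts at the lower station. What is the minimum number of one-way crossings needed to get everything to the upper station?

15

Counting alone: the keeper can take at most 1 across per trip to the upper station, so moving all 8 needs at least 8 loaded trips out, with a return between consecutive ones — at least 15 crossings.
The plan below uses exactly 15 crossings, so it is optimal:
1. Keeper goes to the upper station with crate K5.  [the lower station: crate K2, crate K3, crate K6, crate R1, crate R3, crate R5, crate R6 | the upper station: crate K5]
2. Keeper goes back to the lower station alone.  [the lower station: crate K2, crate K3, crate K6, crate R1, crate R3, crate R5, crate R6 | the upper station: crate K5]
3. Keeper goes to the upper station with crate R1.  [the lower station: crate K2, crate K3, crate K6, crate R3, crate R5, crate R6 | the upper station: crate K5, crate R1]
4. Keeper goes back to the lower station alone.  [the lower station: crate K2, crate K3, crate K6, crate R3, crate R5, crate R6 | the upper station: crate K5, crate R1]
5. Keeper goes to the upper station with crate R3.  [the lower station: crate K2, crate K3, crate K6, crate R5, crate R6 | the upper station: crate K5, crate R1, crate R3]
6. Keeper goes back to the lower station alone.  [the lower station: crate K2, crate K3, crate K6, crate R5, crate R6 | the upper station: crate K5, crate R1, crate R3]
7. Keeper goes to the upper station with crate K2.  [the lower station: crate K3, crate K6, crate R5, crate R6 | the upper station: crate K2, crate K5, crate R1, crate R3]
8. Keeper goes back to the lower station alone.  [the lower station: crate K3, crate K6, crate R5, crate R6 | the upper station: crate K2, crate K5, crate R1, crate R3]
9. Keeper goes to the upper station with crate R5.  [the lower station: crate K3, crate K6, crate R6 | the upper station: crate K2, crate K5, crate R1, crate R3, crate R5]
10. Keeper goes back to the lower station alone.  [the lower station: crate K3, crate K6, crate R6 | the upper station: crate K2, crate K5, crate R1, crate R3, crate R5]
11. Keeper goes to the upper station with crate K6.  [the lower station: crate K3, crate R6 | the upper station: crate K2, crate K5, crate K6, crate R1, crate R3, crate R5]
12. Keeper goes back to the lower station alone.  [the lower station: crate K3, crate R6 | the upper station: crate K2, crate K5, crate K6, crate R1, crate R3, crate R5]
13. Keeper goes to the upper station with crate R6.  [the lower station: crate K3 | the upper station: crate K2, crate K5, crate K6, crate R1, crate R3, crate R5, crate R6]
14. Keeper goes back to the lower station alone.  [the lower station: crate K3 | the upper station: crate K2, crate K5, crate K6, crate R1, crate R3, crate R5, crate R6]
15. Keeper goes to the upper station with crate K3.  [the lower station: — | the upper station: crate K2, crate K3, crate K5, crate K6, crate R1, crate R3, crate R5, crate R6]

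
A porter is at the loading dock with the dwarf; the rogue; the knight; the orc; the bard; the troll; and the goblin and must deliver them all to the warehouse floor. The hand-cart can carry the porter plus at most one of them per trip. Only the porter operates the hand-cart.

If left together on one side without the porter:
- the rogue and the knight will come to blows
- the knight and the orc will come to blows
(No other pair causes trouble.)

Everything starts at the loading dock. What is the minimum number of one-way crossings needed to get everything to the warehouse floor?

Counting alone: the porter can take at most 1 across per trip to the warehouse floor, so moving all 7 needs at least 7 loaded trips out, with a return between consecutive ones — at least 13 crossings.
The safety rule pushes this higher. Following every safe sequence of crossings, the most of the 7 that can be at the warehouse floor as the hand-cart arrives there on crossing 13 is 6 — never all 7.
So no plan with fewer than 15 crossings exists, and this one achieves 15:
1. Porter goes to the warehouse floor with the knight.
2. Porter goes back to the loading dock alone.
3. Porter goes to the warehouse floor with the dwarf.
4. Porter goes back to the loading dock alone.
5. Porter goes to the warehouse floor with the rogue.
6. Porter goes back to the loading dock with the knight.
7. Porter goes to the warehouse floor with the orc.
8. Porter goes back to the loading dock alone.
9. Porter goes to the warehouse floor with the bard.
10. Porter goes back to the loading dock alone.
11. Porter goes to the warehouse floor with the troll.
12. Porter goes back to the loading dock alone.
13. Porter goes to the warehouse floor with the goblin.
14. Porter goes back to the loading dock alone.
15. Porter goes to the warehouse floor with the knight.

15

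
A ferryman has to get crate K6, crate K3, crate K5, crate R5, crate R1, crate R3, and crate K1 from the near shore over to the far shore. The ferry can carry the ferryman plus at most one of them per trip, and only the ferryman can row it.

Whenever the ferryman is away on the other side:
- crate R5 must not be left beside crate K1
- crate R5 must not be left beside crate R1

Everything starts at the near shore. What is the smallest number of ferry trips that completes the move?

Counting alone: the ferryman can take at most 1 across per trip to the far shore, so moving all 7 needs at least 7 loaded trips out, with a return between consecutive ones — at least 13 crossings.
The safety rule pushes this higher. Following every safe sequence of crossings, the most of the 7 that can be at the far shore as the ferry arrives there on crossing 13 is 6 — never all 7.
So no plan with fewer than 15 crossings exists, and this one achieves 15:
1. Ferryman goes to the far shore with crate R5.
2. Ferryman goes back to the near shore alone.
3. Ferryman goes to the far shore with crate K6.
4. Ferryman goes back to the near shore alone.
5. Ferryman goes to the far shore with crate K3.
6. Ferryman goes back to the near shore alone.
7. Ferryman goes to the far shore with crate K5.
8. Ferryman goes back to the near shore alone.
9. Ferryman goes to the far shore with crate R1.
10. Ferryman goes back to the near shore with crate R5.
11. Ferryman goes to the far shore with crate K1.
12. Ferryman goes back to the near shore alone.
13. Ferryman goes to the far shore with crate R3.
14. Ferryman goes back to the near shore alone.
15. Ferryman goes to the far shore with crate R5.

15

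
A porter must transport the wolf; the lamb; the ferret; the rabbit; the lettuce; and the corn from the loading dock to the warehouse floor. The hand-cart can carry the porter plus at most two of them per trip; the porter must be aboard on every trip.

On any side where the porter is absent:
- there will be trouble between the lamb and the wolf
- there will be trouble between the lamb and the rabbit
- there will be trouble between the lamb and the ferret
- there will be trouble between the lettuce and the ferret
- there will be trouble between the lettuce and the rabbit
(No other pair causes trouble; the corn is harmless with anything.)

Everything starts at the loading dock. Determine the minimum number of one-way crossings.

Counting alone: the porter can take at most 2 across per trip to the warehouse floor, so moving all 6 needs at least 3 loaded trips out, with a return between consecutive ones — at least 5 crossings.
The safety rule pushes this higher. Following every safe sequence of crossings, the most of the 6 that can be at the warehouse floor as the hand-cart arrives there on crossing 5 is 5 — never all 6.
So no plan with fewer than 7 crossings exists, and this one achieves 7:
1. Porter goes to the warehouse floor with the lamb and the lettuce.
2. Porter goes back to the loading dock alone.
3. Porter goes to the warehouse floor with the ferret and the wolf.
4. Porter goes back to the loading dock with the lamb and the lettuce.
5. Porter goes to the warehouse floor with the corn and the rabbit.
6. Porter goes back to the loading dock alone.
7. Porter goes to the warehouse floor with the lamb and the lettuce.

7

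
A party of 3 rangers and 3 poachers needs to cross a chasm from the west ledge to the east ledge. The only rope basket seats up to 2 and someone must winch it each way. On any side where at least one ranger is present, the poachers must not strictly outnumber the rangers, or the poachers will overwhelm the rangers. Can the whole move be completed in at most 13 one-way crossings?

Yes

Yes — this plan uses 11 crossings (≤ 13):
1. 2 poachers → the east ledge.  (the west ledge: 3R 1P; the east ledge: 0R 2P)
2. 1 poacher ← the west ledge.  (the west ledge: 3R 2P; the east ledge: 0R 1P)
3. 2 poachers → the east ledge.  (the west ledge: 3R 0P; the east ledge: 0R 3P)
4. 1 poacher ← the west ledge.  (the west ledge: 3R 1P; the east ledge: 0R 2P)
5. 2 rangers → the east ledge.  (the west ledge: 1R 1P; the east ledge: 2R 2P)
6. 1 ranger and 1 poacher ← the west ledge.  (the west ledge: 2R 2P; the east ledge: 1R 1P)
7. 2 rangers → the east ledge.  (the west ledge: 0R 2P; the east ledge: 3R 1P)
8. 1 poacher ← the west ledge.  (the west ledge: 0R 3P; the east ledge: 3R 0P)
9. 2 poachers → the east ledge.  (the west ledge: 0R 1P; the east ledge: 3R 2P)
10. 1 poacher ← the west ledge.  (the west ledge: 0R 2P; the east ledge: 3R 1P)
11. 2 poachers → the east ledge.  (the west ledge: 0R 0P; the east ledge: 3R 3P)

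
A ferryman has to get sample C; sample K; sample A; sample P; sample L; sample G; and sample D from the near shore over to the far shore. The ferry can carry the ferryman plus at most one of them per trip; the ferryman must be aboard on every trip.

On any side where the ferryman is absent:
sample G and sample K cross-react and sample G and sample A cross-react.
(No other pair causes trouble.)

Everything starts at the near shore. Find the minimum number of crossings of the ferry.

Counting alone: the ferryman can take at most 1 across per trip to the far shore, so moving all 7 needs at least 7 loaded trips out, with a return between consecutive ones — at least 13 crossings.
The safety rule pushes this higher. Following every safe sequence of crossings, the most of the 7 that can be at the far shore as the ferry arrives there on crossing 13 is 6 — never all 7.
So no plan with fewer than 15 crossings exists, and this one achieves 15:
1. Ferryman goes to the far shore with sample G.  [the near shore: sample A, sample C, sample D, sample K, sample L, sample P | the far shore: sample G]
2. Ferryman goes back to the near shore alone.  [the near shore: sample A, sample C, sample D, sample K, sample L, sample P | the far shore: sample G]
3. Ferryman goes to the far shore with sample C.  [the near shore: sample A, sample D, sample K, sample L, sample P | the far shore: sample C, sample G]
4. Ferryman goes back to the near shore alone.  [the near shore: sample A, sample D, sample K, sample L, sample P | the far shore: sample C, sample G]
5. Ferryman goes to the far shore with sample K.  [the near shore: sample A, sample D, sample L, sample P | the far shore: sample C, sample G, sample K]
6. Ferryman goes back to the near shore with sample G.  [the near shore: sample A, sample D, sample G, sample L, sample P | the far shore: sample C, sample K]
7. Ferryman goes to the far shore with sample A.  [the near shore: sample D, sample G, sample L, sample P | the far shore: sample A, sample C, sample K]
8. Ferryman goes back to the near shore alone.  [the near shore: sample D, sample G, sample L, sample P | the far shore: sample A, sample C, sample K]
9. Ferryman goes to the far shore with sample P.  [the near shore: sample D, sample G, sample L | the far shore: sample A, sample C, sample K, sample P]
10. Ferryman goes back to the near shore alone.  [the near shore: sample D, sample G, sample L | the far shore: sample A, sample C, sample K, sample P]
11. Ferryman goes to the far shore with sample L.  [the near shore: sample D, sample G | the far shore: sample A, sample C, sample K, sample L, sample P]
12. Ferryman goes back to the near shore alone.  [the near shore: sample D, sample G | the far shore: sample A, sample C, sample K, sample L, sample P]
13. Ferryman goes to the far shore with sample D.  [the near shore: sample G | the far shore: sample A, sample C, sample D, sample K, sample L, sample P]
14. Ferryman goes back to the near shore alone.  [the near shore: sample G | the far shore: sample A, sample C, sample D, sample K, sample L, sample P]
15. Ferryman goes to the far shore with sample G.  [the near shore: — | the far shore: sample A, sample C, sample D, sample G, sample K, sample L, sample P]

15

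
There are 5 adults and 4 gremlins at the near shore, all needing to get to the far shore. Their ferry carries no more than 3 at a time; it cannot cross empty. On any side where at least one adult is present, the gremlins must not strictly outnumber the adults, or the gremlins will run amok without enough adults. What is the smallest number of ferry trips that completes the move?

Counting alone: each trip to the far shore takes at most 3 across and each return brings at least 1 back, so after t trips out (and t−1 returns) at most 3t − (t−1) of the 9 are across; that first reaches 9 at t = 4, so at least 7 crossings are needed.
The plan below uses exactly 7 crossings, so it is optimal:
1. 3 gremlins → the far shore.  (the near shore: 5A 1G; the far shore: 0A 3G)
2. 1 gremlin ← the near shore.  (the near shore: 5A 2G; the far shore: 0A 2G)
3. 3 adults → the far shore.  (the near shore: 2A 2G; the far shore: 3A 2G)
4. 1 adult ← the near shore.  (the near shore: 3A 2G; the far shore: 2A 2G)
5. 2 adults and 1 gremlin → the far shore.  (the near shore: 1A 1G; the far shore: 4A 3G)
6. 1 adult ← the near shore.  (the near shore: 2A 1G; the far shore: 3A 3G)
7. 2 adults and 1 gremlin → the far shore.  (the near shore: 0A 0G; the far shore: 5A 4G)

7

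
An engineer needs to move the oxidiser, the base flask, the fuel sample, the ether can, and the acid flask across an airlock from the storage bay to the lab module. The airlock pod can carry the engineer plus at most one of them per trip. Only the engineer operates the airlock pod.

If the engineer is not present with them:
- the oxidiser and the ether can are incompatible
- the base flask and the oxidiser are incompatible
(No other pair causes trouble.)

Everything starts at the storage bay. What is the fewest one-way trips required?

11

Counting alone: the engineer can take at most 1 across per trip to the lab module, so moving all 5 needs at least 5 loaded trips out, with a return between consecutive ones — at least 9 crossings.
The safety rule pushes this higher. Following every safe sequence of crossings, the most of the 5 that can be at the lab module as the airlock pod arrives there on crossing 9 is 4 — never all 5.
So no plan with fewer than 11 crossings exists, and this one achieves 11:
1. Engineer goes to the lab module with the oxidiser.
2. Engineer goes back to the storage bay alone.
3. Engineer goes to the lab module with the base flask.
4. Engineer goes back to the storage bay with the oxidiser.
5. Engineer goes to the lab module with the ether can.
6. Engineer goes back to the storage bay alone.
7. Engineer goes to the lab module with the fuel sample.
8. Engineer goes back to the storage bay alone.
9. Engineer goes to the lab module with the acid flask.
10. Engineer goes back to the storage bay alone.
11. Engineer goes to the lab module with the oxidiser.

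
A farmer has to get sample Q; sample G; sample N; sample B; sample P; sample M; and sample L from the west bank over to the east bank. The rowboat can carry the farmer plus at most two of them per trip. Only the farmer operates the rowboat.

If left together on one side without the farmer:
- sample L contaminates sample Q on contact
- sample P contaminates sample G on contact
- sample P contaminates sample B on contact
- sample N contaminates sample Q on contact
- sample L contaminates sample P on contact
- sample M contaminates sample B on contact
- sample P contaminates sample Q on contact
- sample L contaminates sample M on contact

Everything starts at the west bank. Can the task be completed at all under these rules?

Whatever the first load, the items left behind include a forbidden pair without the farmer. No opening move is safe, so no plan exists.

No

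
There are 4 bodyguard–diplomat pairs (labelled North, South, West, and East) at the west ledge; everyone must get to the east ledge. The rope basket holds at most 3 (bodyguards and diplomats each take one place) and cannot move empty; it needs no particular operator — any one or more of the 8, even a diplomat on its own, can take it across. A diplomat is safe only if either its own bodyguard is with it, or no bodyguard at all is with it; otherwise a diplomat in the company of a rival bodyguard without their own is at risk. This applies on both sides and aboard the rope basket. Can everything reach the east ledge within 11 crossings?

Yes

Yes — this plan uses 9 crossings (≤ 11):
1. bodyguard North and diplomat North cross → the east ledge.
2. bodyguard North crosses ← the west ledge.
3. bodyguard North, bodyguard South, and diplomat South cross → the east ledge.
4. bodyguard North and diplomat North cross ← the west ledge.
5. bodyguard East, bodyguard North, and bodyguard West cross → the east ledge.
6. diplomat South crosses ← the west ledge.
7. diplomat North and diplomat South cross → the east ledge.
8. diplomat North crosses ← the west ledge.
9. diplomat East, diplomat North, and diplomat West cross → the east ledge.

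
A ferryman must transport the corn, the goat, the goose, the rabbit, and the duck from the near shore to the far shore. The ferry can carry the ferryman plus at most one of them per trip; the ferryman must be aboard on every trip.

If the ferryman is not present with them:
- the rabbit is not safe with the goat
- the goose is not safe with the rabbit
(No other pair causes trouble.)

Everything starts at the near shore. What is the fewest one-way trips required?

Counting alone: the ferryman can take at most 1 across per trip to the far shore, so moving all 5 needs at least 5 loaded trips out, with a return between consecutive ones — at least 9 crossings.
The safety rule pushes this higher. Following every safe sequence of crossings, the most of the 5 that can be at the far shore as the ferry arrives there on crossing 9 is 4 — never all 5.
So no plan with fewer than 11 crossings exists, and this one achieves 11:
1. Ferryman goes to the far shore with the rabbit.
2. Ferryman goes back to the near shore alone.
3. Ferryman goes to the far shore with the corn.
4. Ferryman goes back to the near shore alone.
5. Ferryman goes to the far shore with the goat.
6. Ferryman goes back to the near shore with the rabbit.
7. Ferryman goes to the far shore with the goose.
8. Ferryman goes back to the near shore alone.
9. Ferryman goes to the far shore with the duck.
10. Ferryman goes back to the near shore alone.
11. Ferryman goes to the far shore with the rabbit.

11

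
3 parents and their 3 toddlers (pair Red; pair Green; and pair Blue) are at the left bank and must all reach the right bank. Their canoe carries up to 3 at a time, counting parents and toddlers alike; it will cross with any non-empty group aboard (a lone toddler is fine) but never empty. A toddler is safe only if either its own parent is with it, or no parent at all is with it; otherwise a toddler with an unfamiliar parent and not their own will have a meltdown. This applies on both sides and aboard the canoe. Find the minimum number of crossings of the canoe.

Counting alone: each trip to the right bank takes at most 3 across and each return brings at least 1 back, so after t trips out (and t−1 returns) at most 3t − (t−1) of the 6 are across; that first reaches 6 at t = 3, so at least 5 crossings are needed.
The plan below uses exactly 5 crossings, so it is optimal:
1. parent Red and toddler Red cross → the right bank.
2. parent Red crosses ← the left bank.
3. parent Blue, parent Green, and parent Red cross → the right bank.
4. toddler Red crosses ← the left bank.
5. toddler Blue, toddler Green, and toddler Red cross → the right bank.

5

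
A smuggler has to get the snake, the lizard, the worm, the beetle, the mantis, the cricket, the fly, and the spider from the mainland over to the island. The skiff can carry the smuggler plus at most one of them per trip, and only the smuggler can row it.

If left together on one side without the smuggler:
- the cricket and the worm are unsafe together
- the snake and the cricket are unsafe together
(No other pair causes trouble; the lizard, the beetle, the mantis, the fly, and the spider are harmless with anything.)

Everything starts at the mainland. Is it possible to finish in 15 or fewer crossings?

No

Counting alone: the smuggler can take at most 1 across per trip to the island, so moving all 8 needs at least 8 loaded trips out, with a return between consecutive ones — at least 15 crossings.
The safety rule pushes this higher. Following every safe sequence of crossings, the most of the 8 that can be at the island as the skiff arrives there on crossing 15 is 7 — never all 8.
So the move cannot be finished within 15 crossings. (The shortest complete plan takes 17:)
1. Smuggler goes to the island with the cricket.  [the mainland: the beetle, the fly, the lizard, the mantis, the snake, the spider, the worm | the island: the cricket]
2. Smuggler goes back to the mainland alone.  [the mainland: the beetle, the fly, the lizard, the mantis, the snake, the spider, the worm | the island: the cricket]
3. Smuggler goes to the island with the snake.  [the mainland: the beetle, the fly, the lizard, the mantis, the spider, the worm | the island: the cricket, the snake]
4. Smuggler goes back to the mainland with the cricket.  [the mainland: the beetle, the cricket, the fly, the lizard, the mantis, the spider, the worm | the island: the snake]
5. Smuggler goes to the island with the worm.  [the mainland: the beetle, the cricket, the fly, the lizard, the mantis, the spider | the island: the snake, the worm]
6. Smuggler goes back to the mainland alone.  [the mainland: the beetle, the cricket, the fly, the lizard, the mantis, the spider | the island: the snake, the worm]
7. Smuggler goes to the island with the lizard.  [the mainland: the beetle, the cricket, the fly, the mantis, the spider | the island: the lizard, the snake, the worm]
8. Smuggler goes back to the mainland alone.  [the mainland: the beetle, the cricket, the fly, the mantis, the spider | the island: the lizard, the snake, the worm]
9. Smuggler goes to the island with the beetle.  [the mainland: the cricket, the fly, the mantis, the spider | the island: the beetle, the lizard, the snake, the worm]
10. Smuggler goes back to the mainland alone.  [the mainland: the cricket, the fly, the mantis, the spider | the island: the beetle, the lizard, the snake, the worm]
11. Smuggler goes to the island with the mantis.  [the mainland: the cricket, the fly, the spider | the island: the beetle, the lizard, the mantis, the snake, the worm]
12. Smuggler goes back to the mainland alone.  [the mainland: the cricket, the fly, the spider | the island: the beetle, the lizard, the mantis, the snake, the worm]
13. Smuggler goes to the island with the fly.  [the mainland: the cricket, the spider | the island: the beetle, the fly, the lizard, the mantis, the snake, the worm]
14. Smuggler goes back to the mainland alone.  [the mainland: the cricket, the spider | the island: the beetle, the fly, the lizard, the mantis, the snake, the worm]
15. Smuggler goes to the island with the spider.  [the mainland: the cricket | the island: the beetle, the fly, the lizard, the mantis, the snake, the spider, the worm]
16. Smuggler goes back to the mainland alone.  [the mainland: the cricket | the island: the beetle, the fly, the lizard, the mantis, the snake, the spider, the worm]
17. Smuggler goes to the island with the cricket.  [the mainland: — | the island: the beetle, the cricket, the fly, the lizard, the mantis, the snake, the spider, the worm]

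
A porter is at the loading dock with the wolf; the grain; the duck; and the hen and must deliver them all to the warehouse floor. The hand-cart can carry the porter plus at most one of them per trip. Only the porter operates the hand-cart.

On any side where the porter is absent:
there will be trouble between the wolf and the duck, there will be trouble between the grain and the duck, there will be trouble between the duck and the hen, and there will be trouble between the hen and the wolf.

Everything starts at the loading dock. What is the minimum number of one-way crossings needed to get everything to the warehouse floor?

Whatever the first load, the items left behind include a forbidden pair without the porter. No opening move is safe, so no plan exists.

impossible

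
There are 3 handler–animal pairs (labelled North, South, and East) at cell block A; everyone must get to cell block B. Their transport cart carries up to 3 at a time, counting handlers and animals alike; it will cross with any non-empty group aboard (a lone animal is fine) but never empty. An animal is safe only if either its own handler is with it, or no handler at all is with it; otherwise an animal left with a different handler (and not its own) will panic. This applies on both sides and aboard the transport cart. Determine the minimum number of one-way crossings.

Counting alone: each trip to cell block B takes at most 3 across and each return brings at least 1 back, so after t trips out (and t−1 returns) at most 3t − (t−1) of the 6 are across; that first reaches 6 at t = 3, so at least 5 crossings are needed.
The plan below uses exactly 5 crossings, so it is optimal:
1. animal North and handler North cross → cell block B.
2. handler North crosses ← cell block A.
3. handler East, handler North, and handler South cross → cell block B.
4. animal North crosses ← cell block A.
5. animal East, animal North, and animal South cross → cell block B.

5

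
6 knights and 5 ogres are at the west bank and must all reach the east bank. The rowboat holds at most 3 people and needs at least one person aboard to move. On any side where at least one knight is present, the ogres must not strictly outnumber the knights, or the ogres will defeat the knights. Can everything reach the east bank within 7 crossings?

Counting alone: each trip to the east bank takes at most 3 across and each return brings at least 1 back, so after t trips out (and t−1 returns) at most 3t − (t−1) of the 11 are across; that first reaches 11 at t = 5, so at least 9 crossings are needed.
Since 7 < 9, 7 crossings cannot be enough. (The shortest complete plan in fact takes 9:)
1. 3 ogres → the east bank.  (the west bank: 6K 2O; the east bank: 0K 3O)
2. 1 ogre ← the west bank.  (the west bank: 6K 3O; the east bank: 0K 2O)
3. 3 knights → the east bank.  (the west bank: 3K 3O; the east bank: 3K 2O)
4. 1 knight ← the west bank.  (the west bank: 4K 3O; the east bank: 2K 2O)
5. 2 knights and 1 ogre → the east bank.  (the west bank: 2K 2O; the east bank: 4K 3O)
6. 1 knight ← the west bank.  (the west bank: 3K 2O; the east bank: 3K 3O)
7. 2 knights and 1 ogre → the east bank.  (the west bank: 1K 1O; the east bank: 5K 4O)
8. 1 knight ← the west bank.  (the west bank: 2K 1O; the east bank: 4K 4O)
9. 2 knights and 1 ogre → the east bank.  (the west bank: 0K 0O; the east bank: 6K 5O)

No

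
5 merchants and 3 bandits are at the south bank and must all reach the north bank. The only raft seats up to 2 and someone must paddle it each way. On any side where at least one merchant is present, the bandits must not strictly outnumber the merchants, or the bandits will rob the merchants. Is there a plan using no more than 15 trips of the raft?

Yes — this plan uses 13 crossings (≤ 15):
1. 2 bandits → the north bank.  (the south bank: 5M 1B; the north bank: 0M 2B)
2. 1 bandit ← the south bank.  (the south bank: 5M 2B; the north bank: 0M 1B)
3. 2 bandits → the north bank.  (the south bank: 5M 0B; the north bank: 0M 3B)
4. 1 bandit ← the south bank.  (the south bank: 5M 1B; the north bank: 0M 2B)
5. 2 merchants → the north bank.  (the south bank: 3M 1B; the north bank: 2M 2B)
6. 1 bandit ← the south bank.  (the south bank: 3M 2B; the north bank: 2M 1B)
7. 1 merchant and 1 bandit → the north bank.  (the south bank: 2M 1B; the north bank: 3M 2B)
8. 1 bandit ← the south bank.  (the south bank: 2M 2B; the north bank: 3M 1B)
9. 2 bandits → the north bank.  (the south bank: 2M 0B; the north bank: 3M 3B)
10. 1 bandit ← the south bank.  (the south bank: 2M 1B; the north bank: 3M 2B)
11. 1 merchant and 1 bandit → the north bank.  (the south bank: 1M 0B; the north bank: 4M 3B)
12. 1 bandit ← the south bank.  (the south bank: 1M 1B; the north bank: 4M 2B)
13. 1 merchant and 1 bandit → the north bank.  (the south bank: 0M 0B; the north bank: 5M 3B)

Yes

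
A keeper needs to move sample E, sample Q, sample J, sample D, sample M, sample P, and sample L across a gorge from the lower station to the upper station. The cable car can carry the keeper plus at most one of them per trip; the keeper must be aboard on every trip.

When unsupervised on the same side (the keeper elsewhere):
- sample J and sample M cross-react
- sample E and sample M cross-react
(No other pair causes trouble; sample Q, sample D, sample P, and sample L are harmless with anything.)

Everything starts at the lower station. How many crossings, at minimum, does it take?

Counting alone: the keeper can take at most 1 across per trip to the upper station, so moving all 7 needs at least 7 loaded trips out, with a return between consecutive ones — at least 13 crossings.
The safety rule pushes this higher. Following every safe sequence of crossings, the most of the 7 that can be at the upper station as the cable car arrives there on crossing 13 is 6 — never all 7.
So no plan with fewer than 15 crossings exists, and this one achieves 15:
1. Keeper goes to the upper station with sample M.  [the lower station: sample D, sample E, sample J, sample L, sample P, sample Q | the upper station: sample M]
2. Keeper goes back to the lower station alone.  [the lower station: sample D, sample E, sample J, sample L, sample P, sample Q | the upper station: sample M]
3. Keeper goes to the upper station with sample E.  [the lower station: sample D, sample J, sample L, sample P, sample Q | the upper station: sample E, sample M]
4. Keeper goes back to the lower station with sample M.  [the lower station: sample D, sample J, sample L, sample M, sample P, sample Q | the upper station: sample E]
5. Keeper goes to the upper station with sample J.  [the lower station: sample D, sample L, sample M, sample P, sample Q | the upper station: sample E, sample J]
6. Keeper goes back to the lower station alone.  [the lower station: sample D, sample L, sample M, sample P, sample Q | the upper station: sample E, sample J]
7. Keeper goes to the upper station with sample Q.  [the lower station: sample D, sample L, sample M, sample P | the upper station: sample E, sample J, sample Q]
8. Keeper goes back to the lower station alone.  [the lower station: sample D, sample L, sample M, sample P | the upper station: sample E, sample J, sample Q]
9. Keeper goes to the upper station with sample D.  [the lower station: sample L, sample M, sample P | the upper station: sample D, sample E, sample J, sample Q]
10. Keeper goes back to the lower station alone.  [the lower station: sample L, sample M, sample P | the upper station: sample D, sample E, sample J, sample Q]
11. Keeper goes to the upper station with sample P.  [the lower station: sample L, sample M | the upper station: sample D, sample E, sample J, sample P, sample Q]
12. Keeper goes back to the lower station alone.  [the lower station: sample L, sample M | the upper station: sample D, sample E, sample J, sample P, sample Q]
13. Keeper goes to the upper station with sample L.  [the lower station: sample M | the upper station: sample D, sample E, sample J, sample L, sample P, sample Q]
14. Keeper goes back to the lower station alone.  [the lower station: sample M | the upper station: sample D, sample E, sample J, sample L, sample P, sample Q]
15. Keeper goes to the upper station with sample M.  [the lower station: — | the upper station: sample D, sample E, sample J, sample L, sample M, sample P, sample Q]

15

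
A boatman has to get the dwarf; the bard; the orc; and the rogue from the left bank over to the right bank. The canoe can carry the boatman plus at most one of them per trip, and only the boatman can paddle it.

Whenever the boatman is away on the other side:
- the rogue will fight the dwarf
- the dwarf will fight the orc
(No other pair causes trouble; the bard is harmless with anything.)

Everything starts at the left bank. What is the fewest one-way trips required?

Counting alone: the boatman can take at most 1 across per trip to the right bank, so moving all 4 needs at least 4 loaded trips out, with a return between consecutive ones — at least 7 crossings.
The safety rule pushes this higher. Following every safe sequence of crossings, the most of the 4 that can be at the right bank as the canoe arrives there on crossing 7 is 3 — never all 4.
So no plan with fewer than 9 crossings exists, and this one achieves 9:
1. Boatman goes to the right bank with the dwarf.
2. Boatman goes back to the left bank alone.
3. Boatman goes to the right bank with the bard.
4. Boatman goes back to the left bank alone.
5. Boatman goes to the right bank with the orc.
6. Boatman goes back to the left bank with the dwarf.
7. Boatman goes to the right bank with the rogue.
8. Boatman goes back to the left bank alone.
9. Boatman goes to the right bank with the dwarf.

9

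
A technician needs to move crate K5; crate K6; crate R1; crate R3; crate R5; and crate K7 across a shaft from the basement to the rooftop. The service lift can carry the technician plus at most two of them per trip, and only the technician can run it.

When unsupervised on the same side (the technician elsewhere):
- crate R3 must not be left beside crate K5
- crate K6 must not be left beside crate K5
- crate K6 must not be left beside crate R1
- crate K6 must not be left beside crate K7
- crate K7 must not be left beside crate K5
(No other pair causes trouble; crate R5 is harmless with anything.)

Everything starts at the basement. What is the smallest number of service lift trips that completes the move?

Counting alone: the technician can take at most 2 across per trip to the rooftop, so moving all 6 needs at least 3 loaded trips out, with a return between consecutive ones — at least 5 crossings.
The safety rule pushes this higher. Following every safe sequence of crossings, the most of the 6 that can be at the rooftop as the service lift arrives there on crossings 5, 7 is 4, 5 respectively — never all 6.
So no plan with fewer than 9 crossings exists, and this one achieves 9:
1. Technician goes to the rooftop with crate K5 and crate K6.
2. Technician goes back to the basement with crate K5.
3. Technician goes to the rooftop with crate K5 and crate R1.
4. Technician goes back to the basement with crate K6.
5. Technician goes to the rooftop with crate K6 and crate R5.
6. Technician goes back to the basement with crate K6.
7. Technician goes to the rooftop with crate K7 and crate R3.
8. Technician goes back to the basement with crate K5.
9. Technician goes to the rooftop with crate K5 and crate K6.

9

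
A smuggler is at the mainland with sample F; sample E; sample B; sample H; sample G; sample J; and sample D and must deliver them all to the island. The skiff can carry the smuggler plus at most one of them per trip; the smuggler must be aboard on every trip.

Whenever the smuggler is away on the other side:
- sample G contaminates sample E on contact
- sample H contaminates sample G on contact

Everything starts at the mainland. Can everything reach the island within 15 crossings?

Yes — this plan uses 15 crossings (≤ 15):
1. Smuggler goes to the island with sample G.
2. Smuggler goes back to the mainland alone.
3. Smuggler goes to the island with sample F.
4. Smuggler goes back to the mainland alone.
5. Smuggler goes to the island with sample E.
6. Smuggler goes back to the mainland with sample G.
7. Smuggler goes to the island with sample H.
8. Smuggler goes back to the mainland alone.
9. Smuggler goes to the island with sample B.
10. Smuggler goes back to the mainland alone.
11. Smuggler goes to the island with sample J.
12. Smuggler goes back to the mainland alone.
13. Smuggler goes to the island with sample D.
14. Smuggler goes back to the mainland alone.
15. Smuggler goes to the island with sample G.

Yes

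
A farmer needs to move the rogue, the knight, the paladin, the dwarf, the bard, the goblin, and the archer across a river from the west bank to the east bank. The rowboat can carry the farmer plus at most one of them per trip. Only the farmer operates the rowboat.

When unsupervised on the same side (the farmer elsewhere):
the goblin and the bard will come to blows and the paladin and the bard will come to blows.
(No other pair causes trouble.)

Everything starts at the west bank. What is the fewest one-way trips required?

Counting alone: the farmer can take at most 1 across per trip to the east bank, so moving all 7 needs at least 7 loaded trips out, with a return between consecutive ones — at least 13 crossings.
The safety rule pushes this higher. Following every safe sequence of crossings, the most of the 7 that can be at the east bank as the rowboat arrives there on crossing 13 is 6 — never all 7.
So no plan with fewer than 15 crossings exists, and this one achieves 15:
1. Farmer goes to the east bank with the bard.  [the west bank: the archer, the dwarf, the goblin, the knight, the paladin, the rogue | the east bank: the bard]
2. Farmer goes back to the west bank alone.  [the west bank: the archer, the dwarf, the goblin, the knight, the paladin, the rogue | the east bank: the bard]
3. Farmer goes to the east bank with the rogue.  [the west bank: the archer, the dwarf, the goblin, the knight, the paladin | the east bank: the bard, the rogue]
4. Farmer goes back to the west bank alone.  [the west bank: the archer, the dwarf, the goblin, the knight, the paladin | the east bank: the bard, the rogue]
5. Farmer goes to the east bank with the knight.  [the west bank: the archer, the dwarf, the goblin, the paladin | the east bank: the bard, the knight, the rogue]
6. Farmer goes back to the west bank alone.  [the west bank: the archer, the dwarf, the goblin, the paladin | the east bank: the bard, the knight, the rogue]
7. Farmer goes to the east bank with the paladin.  [the west bank: the archer, the dwarf, the goblin | the east bank: the bard, the knight, the paladin, the rogue]
8. Farmer goes back to the west bank with the bard.  [the west bank: the archer, the bard, the dwarf, the goblin | the east bank: the knight, the paladin, the rogue]
9. Farmer goes to the east bank with the goblin.  [the west bank: the archer, the bard, the dwarf | the east bank: the goblin, the knight, the paladin, the rogue]
10. Farmer goes back to the west bank alone.  [the west bank: the archer, the bard, the dwarf | the east bank: the goblin, the knight, the paladin, the rogue]
11. Farmer goes to the east bank with the dwarf.  [the west bank: the archer, the bard | the east bank: the dwarf, the goblin, the knight, the paladin, the rogue]
12. Farmer goes back to the west bank alone.  [the west bank: the archer, the bard | the east bank: the dwarf, the goblin, the knight, the paladin, the rogue]
13. Farmer goes to the east bank with the archer.  [the west bank: the bard | the east bank: the archer, the dwarf, the goblin, the knight, the paladin, the rogue]
14. Farmer goes back to the west bank alone.  [the west bank: the bard | the east bank: the archer, the dwarf, the goblin, the knight, the paladin, the rogue]
15. Farmer goes to the east bank with the bard.  [the west bank: — | the east bank: the archer, the bard, the dwarf, the goblin, the knight, the paladin, the rogue]

15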